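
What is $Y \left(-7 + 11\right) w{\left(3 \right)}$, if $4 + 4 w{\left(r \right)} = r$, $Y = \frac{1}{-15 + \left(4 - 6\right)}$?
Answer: $\frac{1}{17} \approx 0.058824$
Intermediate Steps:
$Y = - \frac{1}{17}$ ($Y = \frac{1}{-15 - 2} = \frac{1}{-17} = - \frac{1}{17} \approx -0.058824$)
$w{\left(r \right)} = -1 + \frac{r}{4}$
$Y \left(-7 + 11\right) w{\left(3 \right)} = - \frac{-7 + 11}{17} \left(-1 + \frac{1}{4} \cdot 3\right) = \left(- \frac{1}{17}\right) 4 \left(-1 + \frac{3}{4}\right) = \left(- \frac{4}{17}\right) \left(- \frac{1}{4}\right) = \frac{1}{17}$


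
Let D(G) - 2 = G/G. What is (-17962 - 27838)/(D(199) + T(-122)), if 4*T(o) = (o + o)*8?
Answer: 9160/97 ≈ 94.433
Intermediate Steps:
T(o) = 4*o (T(o) = ((o + o)*8)/4 = ((2*o)*8)/4 = (16*o)/4 = 4*o)
D(G) = 3 (D(G) = 2 + G/G = 2 + 1 = 3)
(-17962 - 27838)/(D(199) + T(-122)) = (-17962 - 27838)/(3 + 4*(-122)) = -45800/(3 - 488) = -45800/(-485) = -45800*(-1/485) = 9160/97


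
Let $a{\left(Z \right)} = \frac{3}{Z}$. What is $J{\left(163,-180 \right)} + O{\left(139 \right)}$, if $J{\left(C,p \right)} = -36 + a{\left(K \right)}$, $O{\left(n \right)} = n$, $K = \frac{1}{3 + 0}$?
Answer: $112$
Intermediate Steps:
$K = \frac{1}{3} \approx 0.33333$
$J{\left(C,p \right)} = -27$ ($J{\left(C,p \right)} = -36 + 3 \frac{1}{\frac{1}{3}} = -36 + 3 \cdot 3 = -36 + 9 = -27$)
$J{\left(163,-180 \right)} + O{\left(139 \right)} = -27 + 139 = 112$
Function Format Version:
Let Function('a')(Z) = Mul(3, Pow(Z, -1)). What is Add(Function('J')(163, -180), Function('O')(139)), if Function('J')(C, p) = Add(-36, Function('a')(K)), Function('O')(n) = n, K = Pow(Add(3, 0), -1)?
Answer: 112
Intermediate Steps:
K = Rational(1, 3) (K = Pow(3, -1) = Rational(1, 3) ≈ 0.33333)
Function('J')(C, p) = -27 (Function('J')(C, p) = Add(-36, Mul(3, Pow(Rational(1, 3), -1))) = Add(-36, Mul(3, 3)) = Add(-36, 9) = -27)
Add(Function('J')(163, -180), Function('O')(139)) = Add(-27, 139) = 112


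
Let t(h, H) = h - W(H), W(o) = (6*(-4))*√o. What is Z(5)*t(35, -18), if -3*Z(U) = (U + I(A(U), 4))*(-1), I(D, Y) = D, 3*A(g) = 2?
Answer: 595/9 + 136*I*√2 ≈ 66.111 + 192.33*I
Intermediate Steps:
A(g) = ⅔ (A(g) = (⅓)*2 = ⅔)
W(o) = -24*√o
t(h, H) = h + 24*√H (t(h, H) = h - (-24)*√H = h + 24*√H)
Z(U) = 2/9 + U/3 (Z(U) = -(U + ⅔)*(-1)/3 = -(⅔ + U)*(-1)/3 = -(-⅔ - U)/3 = 2/9 + U/3)
Z(5)*t(35, -18) = (2/9 + (⅓)*5)*(35 + 24*√(-18)) = (2/9 + 5/3)*(35 + 24*(3*I*√2)) = 17*(35 + 72*I*√2)/9 = 595/9 + 136*I*√2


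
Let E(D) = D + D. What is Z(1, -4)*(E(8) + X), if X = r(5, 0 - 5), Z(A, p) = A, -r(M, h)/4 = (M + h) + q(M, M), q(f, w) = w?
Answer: -4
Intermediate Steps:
r(M, h) = -8*M - 4*h (r(M, h) = -4*((M + h) + M) = -4*(h + 2*M) = -8*M - 4*h)
E(D) = 2*D
X = -20 (X = -8*5 - 4*(0 - 5) = -40 - 4*(-5) = -40 + 20 = -20)
Z(1, -4)*(E(8) + X) = 1*(2*8 - 20) = 1*(16 - 20) = 1*(-4) = -4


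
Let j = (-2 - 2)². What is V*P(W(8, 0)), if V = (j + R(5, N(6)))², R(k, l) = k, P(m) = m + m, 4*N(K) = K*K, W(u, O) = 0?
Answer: 0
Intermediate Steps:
N(K) = K²/4 (N(K) = (K*K)/4 = K²/4)
P(m) = 2*m
j = 16 (j = (-4)² = 16)
V = 441 (V = (16 + 5)² = 21² = 441)
V*P(W(8, 0)) = 441*(2*0) = 441*0 = 0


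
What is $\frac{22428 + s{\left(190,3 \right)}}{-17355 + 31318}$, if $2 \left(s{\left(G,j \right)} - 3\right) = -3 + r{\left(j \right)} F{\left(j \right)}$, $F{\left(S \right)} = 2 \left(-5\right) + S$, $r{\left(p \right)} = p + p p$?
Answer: $\frac{44775}{27926} \approx 1.6033$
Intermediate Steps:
$r{\left(p \right)} = p + p^{2}$
$F{\left(S \right)} = -10 + S$
$s{\left(G,j \right)} = \frac{3}{2} + \frac{j \left(1 + j\right) \left(-10 + j\right)}{2}$ ($s{\left(G,j \right)} = 3 + \frac{-3 + j \left(1 + j\right) \left(-10 + j\right)}{2} = 3 + \left(- \frac{3}{2} + \frac{j \left(1 + j\right) \left(-10 + j\right)}{2}\right) = \frac{3}{2} + \frac{j \left(1 + j\right) \left(-10 + j\right)}{2}$)
$\frac{22428 + s{\left(190,3 \right)}}{-17355 + 31318} = \frac{22428 + \left(\frac{3}{2} + \frac{1}{2} \cdot 3 \left(1 + 3\right) \left(-10 + 3\right)\right)}{-17355 + 31318} = \frac{22428 + \left(\frac{3}{2} + \frac{1}{2} \cdot 3 \cdot 4 \left(-7\right)\right)}{13963} = \left(22428 + \left(\frac{3}{2} - 42\right)\right) \frac{1}{13963} = \left(22428 - \frac{81}{2}\right) \frac{1}{13963} = \frac{44775}{2} \cdot \frac{1}{13963} = \frac{44775}{27926}$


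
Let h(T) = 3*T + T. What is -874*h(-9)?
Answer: 31464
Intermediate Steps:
h(T) = 4*T
-874*h(-9) = -3496*(-9) = -874*(-36) = 31464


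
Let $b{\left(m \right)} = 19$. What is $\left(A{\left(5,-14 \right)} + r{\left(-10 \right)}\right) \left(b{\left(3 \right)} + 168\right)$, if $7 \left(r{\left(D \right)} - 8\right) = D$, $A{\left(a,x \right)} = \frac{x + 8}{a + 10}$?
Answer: $\frac{40392}{35} \approx 1154.1$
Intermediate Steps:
$A{\left(a,x \right)} = \frac{8 + x}{10 + a}$
$r{\left(D \right)} = 8 + \frac{D}{7}$
$\left(A{\left(5,-14 \right)} + r{\left(-10 \right)}\right) \left(b{\left(3 \right)} + 168\right) = \left(\frac{8 - 14}{10 + 5} + \left(8 + \frac{1}{7} \left(-10\right)\right)\right) \left(19 + 168\right) = \left(\frac{1}{15} \left(-6\right) + \left(8 - \frac{10}{7}\right)\right) 187 = \left(\frac{1}{15} \left(-6\right) + \frac{46}{7}\right) 187 = \left(- \frac{2}{5} + \frac{46}{7}\right) 187 = \frac{216}{35} \cdot 187 = \frac{40392}{35}$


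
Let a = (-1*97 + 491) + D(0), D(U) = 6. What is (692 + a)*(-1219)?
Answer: -1331148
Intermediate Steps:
a = 400 (a = (-1*97 + 491) + 6 = (-97 + 491) + 6 = 394 + 6 = 400)
(692 + a)*(-1219) = (692 + 400)*(-1219) = 1092*(-1219) = -1331148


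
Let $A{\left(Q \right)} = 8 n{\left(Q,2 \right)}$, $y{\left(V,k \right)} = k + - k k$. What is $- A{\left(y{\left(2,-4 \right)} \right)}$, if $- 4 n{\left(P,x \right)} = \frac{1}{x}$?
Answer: $1$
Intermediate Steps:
$n{\left(P,x \right)} = - \frac{1}{4 x}$
$y{\left(V,k \right)} = k - k^{2}$
$A{\left(Q \right)} = -1$ ($A{\left(Q \right)} = 8 \left(- \frac{1}{4 \cdot 2}\right) = 8 \left(\left(- \frac{1}{4}\right) \frac{1}{2}\right) = 8 \left(- \frac{1}{8}\right) = -1$)
$- A{\left(y{\left(2,-4 \right)} \right)} = \left(-1\right) \left(-1\right) = 1$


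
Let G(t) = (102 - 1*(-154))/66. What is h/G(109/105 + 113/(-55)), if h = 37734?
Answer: 622611/64 ≈ 9728.3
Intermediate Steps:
G(t) = 128/33 (G(t) = (102 + 154)*(1/66) = 256*(1/66) = 128/33)
h/G(109/105 + 113/(-55)) = 37734/(128/33) = 37734*(33/128) = 622611/64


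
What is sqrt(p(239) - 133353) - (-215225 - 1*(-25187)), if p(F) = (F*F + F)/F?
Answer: 190038 + I*sqrt(133113) ≈ 1.9004e+5 + 364.85*I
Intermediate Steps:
p(F) = (F + F**2)/F (p(F) = (F**2 + F)/F = (F + F**2)/F)
sqrt(p(239) - 133353) - (-215225 - 1*(-25187)) = sqrt((1 + 239) - 133353) - (-215225 - 1*(-25187)) = sqrt(240 - 133353) - (-215225 + 25187) = sqrt(-133113) - 1*(-190038) = I*sqrt(133113) + 190038 = 190038 + I*sqrt(133113)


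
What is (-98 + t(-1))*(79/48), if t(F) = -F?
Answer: -7663/48 ≈ -159.65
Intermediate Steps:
(-98 + t(-1))*(79/48) = (-98 - 1*(-1))*(79/48) = (-98 + 1)*(79*(1/48)) = -97*79/48 = -7663/48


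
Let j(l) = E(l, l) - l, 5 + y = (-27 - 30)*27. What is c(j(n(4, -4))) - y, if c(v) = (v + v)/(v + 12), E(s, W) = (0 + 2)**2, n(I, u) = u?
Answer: 7724/5 ≈ 1544.8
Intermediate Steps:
E(s, W) = 4 (E(s, W) = 2**2 = 4)
y = -1544 (y = -5 + (-27 - 30)*27 = -5 - 57*27 = -5 - 1539 = -1544)
j(l) = 4 - l
c(v) = 2*v/(12 + v) (c(v) = (2*v)/(12 + v) = 2*v/(12 + v))
c(j(n(4, -4))) - y = 2*(4 - 1*(-4))/(12 + (4 - 1*(-4))) - 1*(-1544) = 2*(4 + 4)/(12 + (4 + 4)) + 1544 = 2*8/(12 + 8) + 1544 = 2*8/20 + 1544 = 2*8*(1/20) + 1544 = 4/5 + 1544 = 7724/5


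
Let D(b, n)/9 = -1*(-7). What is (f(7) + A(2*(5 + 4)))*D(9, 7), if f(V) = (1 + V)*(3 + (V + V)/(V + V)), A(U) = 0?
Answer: 2016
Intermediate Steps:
D(b, n) = 63 (D(b, n) = 9*(-1*(-7)) = 9*7 = 63)
f(V) = 4 + 4*V (f(V) = (1 + V)*(3 + (2*V)/((2*V))) = (1 + V)*(3 + (2*V)*(1/(2*V))) = (1 + V)*(3 + 1) = (1 + V)*4 = 4 + 4*V)
(f(7) + A(2*(5 + 4)))*D(9, 7) = ((4 + 4*7) + 0)*63 = ((4 + 28) + 0)*63 = (32 + 0)*63 = 32*63 = 2016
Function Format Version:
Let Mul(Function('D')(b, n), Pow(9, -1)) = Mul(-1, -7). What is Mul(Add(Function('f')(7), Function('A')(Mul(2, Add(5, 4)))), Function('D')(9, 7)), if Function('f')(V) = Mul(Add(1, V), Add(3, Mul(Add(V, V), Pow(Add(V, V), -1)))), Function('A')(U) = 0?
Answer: 2016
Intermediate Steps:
Function('D')(b, n) = 63 (Function('D')(b, n) = Mul(9, Mul(-1, -7)) = Mul(9, 7) = 63)
Function('f')(V) = Add(4, Mul(4, V)) (Function('f')(V) = Mul(Add(1, V), Add(3, Mul(Mul(2, V), Pow(Mul(2, V), -1)))) = Mul(Add(1, V), Add(3, Mul(Mul(2, V), Mul(Rational(1, 2), Pow(V, -1))))) = Mul(Add(1, V), Add(3, 1)) = Mul(Add(1, V), 4) = Add(4, Mul(4, V)))
Mul(Add(Function('f')(7), Function('A')(Mul(2, Add(5, 4)))), Function('D')(9, 7)) = Mul(Add(Add(4, Mul(4, 7)), 0), 63) = Mul(Add(Add(4, 28), 0), 63) = Mul(Add(32, 0), 63) = Mul(32, 63) = 2016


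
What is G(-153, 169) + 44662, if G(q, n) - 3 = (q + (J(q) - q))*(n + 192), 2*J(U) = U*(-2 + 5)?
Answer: -76369/2 ≈ -38185.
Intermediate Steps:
J(U) = 3*U/2 (J(U) = (U*(-2 + 5))/2 = (U*3)/2 = (3*U)/2 = 3*U/2)
G(q, n) = 3 + 3*q*(192 + n)/2 (G(q, n) = 3 + (q + (3*q/2 - q))*(n + 192) = 3 + (q + q/2)*(192 + n) = 3 + (3*q/2)*(192 + n) = 3 + 3*q*(192 + n)/2)
G(-153, 169) + 44662 = (3 + 288*(-153) + (3/2)*169*(-153)) + 44662 = (3 - 44064 - 77571/2) + 44662 = -165693/2 + 44662 = -76369/2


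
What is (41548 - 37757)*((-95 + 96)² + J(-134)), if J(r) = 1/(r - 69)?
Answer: 765782/203 ≈ 3772.3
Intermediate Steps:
J(r) = 1/(-69 + r)
(41548 - 37757)*((-95 + 96)² + J(-134)) = (41548 - 37757)*((-95 + 96)² + 1/(-69 - 134)) = 3791*(1² + 1/(-203)) = 3791*(1 - 1/203) = 3791*(202/203) = 765782/203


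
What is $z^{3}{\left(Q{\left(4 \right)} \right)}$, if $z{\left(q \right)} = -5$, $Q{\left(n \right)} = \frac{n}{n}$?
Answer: $-125$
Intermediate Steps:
$Q{\left(n \right)} = 1$
$z^{3}{\left(Q{\left(4 \right)} \right)} = \left(-5\right)^{3} = -125$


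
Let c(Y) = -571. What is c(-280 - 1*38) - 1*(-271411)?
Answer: 270840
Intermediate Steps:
c(-280 - 1*38) - 1*(-271411) = -571 - 1*(-271411) = -571 + 271411 = 270840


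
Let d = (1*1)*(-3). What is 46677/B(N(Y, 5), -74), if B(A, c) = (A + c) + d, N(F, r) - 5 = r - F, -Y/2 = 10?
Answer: -46677/47 ≈ -993.13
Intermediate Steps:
Y = -20 (Y = -2*10 = -20)
d = -3 (d = 1*(-3) = -3)
N(F, r) = 5 + r - F (N(F, r) = 5 + (r - F) = 5 + r - F)
B(A, c) = -3 + A + c (B(A, c) = (A + c) - 3 = -3 + A + c)
46677/B(N(Y, 5), -74) = 46677/(-3 + (5 + 5 - 1*(-20)) - 74) = 46677/(-3 + (5 + 5 + 20) - 74) = 46677/(-3 + 30 - 74) = 46677/(-47) = 46677*(-1/47) = -46677/47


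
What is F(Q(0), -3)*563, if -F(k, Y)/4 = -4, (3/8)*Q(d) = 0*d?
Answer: 9008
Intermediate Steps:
Q(d) = 0 (Q(d) = 8*(0*d)/3 = (8/3)*0 = 0)
F(k, Y) = 16 (F(k, Y) = -4*(-4) = 16)
F(Q(0), -3)*563 = 16*563 = 9008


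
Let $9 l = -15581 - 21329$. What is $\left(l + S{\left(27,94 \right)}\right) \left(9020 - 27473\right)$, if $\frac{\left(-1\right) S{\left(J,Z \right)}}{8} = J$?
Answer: $\frac{238990954}{3} \approx 7.9664 \cdot 10^{7}$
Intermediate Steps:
$l = - \frac{36910}{9}$ ($l = \frac{-15581 - 21329}{9} = \frac{1}{9} \left(-36910\right) = - \frac{36910}{9} \approx -4101.1$)
$S{\left(J,Z \right)} = - 8 J$
$\left(l + S{\left(27,94 \right)}\right) \left(9020 - 27473\right) = \left(- \frac{36910}{9} - 216\right) \left(9020 - 27473\right) = \left(- \frac{36910}{9} - 216\right) \left(-18453\right) = \left(- \frac{38854}{9}\right) \left(-18453\right) = \frac{238990954}{3}$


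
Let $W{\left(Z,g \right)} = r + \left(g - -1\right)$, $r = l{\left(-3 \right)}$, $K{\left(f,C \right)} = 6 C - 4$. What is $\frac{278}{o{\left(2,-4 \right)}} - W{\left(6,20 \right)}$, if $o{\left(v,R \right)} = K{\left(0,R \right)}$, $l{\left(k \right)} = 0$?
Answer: $- \frac{433}{14} \approx -30.929$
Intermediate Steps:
$K{\left(f,C \right)} = -4 + 6 C$
$r = 0$
$o{\left(v,R \right)} = -4 + 6 R$
$W{\left(Z,g \right)} = 1 + g$ ($W{\left(Z,g \right)} = 0 + \left(g - -1\right) = 0 + \left(g + 1\right) = 0 + \left(1 + g\right) = 1 + g$)
$\frac{278}{o{\left(2,-4 \right)}} - W{\left(6,20 \right)} = \frac{278}{-4 + 6 \left(-4\right)} - \left(1 + 20\right) = \frac{278}{-4 - 24} - 21 = \frac{278}{-28} - 21 = 278 \left(- \frac{1}{28}\right) - 21 = - \frac{139}{14} - 21 = - \frac{433}{14}$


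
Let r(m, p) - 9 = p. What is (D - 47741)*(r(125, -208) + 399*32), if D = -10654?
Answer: -733966755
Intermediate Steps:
r(m, p) = 9 + p
(D - 47741)*(r(125, -208) + 399*32) = (-10654 - 47741)*((9 - 208) + 399*32) = -58395*(-199 + 12768) = -58395*12569 = -733966755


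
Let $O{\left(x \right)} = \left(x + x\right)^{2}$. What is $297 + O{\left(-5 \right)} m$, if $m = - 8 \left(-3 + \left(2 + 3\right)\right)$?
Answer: $-1303$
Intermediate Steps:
$m = -16$ ($m = - 8 \left(-3 + 5\right) = \left(-8\right) 2 = -16$)
$O{\left(x \right)} = 4 x^{2}$ ($O{\left(x \right)} = \left(2 x\right)^{2} = 4 x^{2}$)
$297 + O{\left(-5 \right)} m = 297 + 4 \left(-5\right)^{2} \left(-16\right) = 297 + 4 \cdot 25 \left(-16\right) = 297 + 100 \left(-16\right) = 297 - 1600 = -1303$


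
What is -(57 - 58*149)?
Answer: 8585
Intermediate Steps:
-(57 - 58*149) = -(57 - 8642) = -1*(-8585) = 8585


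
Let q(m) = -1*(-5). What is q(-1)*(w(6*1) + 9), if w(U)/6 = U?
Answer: 225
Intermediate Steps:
w(U) = 6*U
q(m) = 5
q(-1)*(w(6*1) + 9) = 5*(6*(6*1) + 9) = 5*(6*6 + 9) = 5*(36 + 9) = 5*45 = 225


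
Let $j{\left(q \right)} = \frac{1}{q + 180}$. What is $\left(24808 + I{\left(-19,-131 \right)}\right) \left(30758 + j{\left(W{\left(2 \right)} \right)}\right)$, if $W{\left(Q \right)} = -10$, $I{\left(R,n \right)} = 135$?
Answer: $\frac{130423479923}{170} \approx 7.672 \cdot 10^{8}$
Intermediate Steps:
$j{\left(q \right)} = \frac{1}{180 + q}$
$\left(24808 + I{\left(-19,-131 \right)}\right) \left(30758 + j{\left(W{\left(2 \right)} \right)}\right) = \left(24808 + 135\right) \left(30758 + \frac{1}{180 - 10}\right) = 24943 \left(30758 + \frac{1}{170}\right) = 24943 \cdot \frac{5228861}{170} = \frac{130423479923}{170}$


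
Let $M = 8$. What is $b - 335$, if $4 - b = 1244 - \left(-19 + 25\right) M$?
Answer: $-1527$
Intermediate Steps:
$b = -1192$ ($b = 4 - \left(1244 - \left(-19 + 25\right) 8\right) = 4 - \left(1244 - 6 \cdot 8\right) = 4 - \left(1244 - 48\right) = 4 - 1196 = -1192$)
$b - 335 = -1192 - 335 = -1527$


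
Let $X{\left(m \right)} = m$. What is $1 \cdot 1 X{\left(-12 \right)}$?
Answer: $-12$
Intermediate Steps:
$1 \cdot 1 X{\left(-12 \right)} = 1 \cdot 1 \left(-12\right) = 1 \left(-12\right) = -12$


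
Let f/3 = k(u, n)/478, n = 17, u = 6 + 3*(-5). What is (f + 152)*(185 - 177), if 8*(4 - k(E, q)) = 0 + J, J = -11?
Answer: 581377/478 ≈ 1216.3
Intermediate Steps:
u = -9 (u = 6 - 15 = -9)
k(E, q) = 43/8 (k(E, q) = 4 - (0 - 11)/8 = 4 - ⅛*(-11) = 4 + 11/8 = 43/8)
f = 129/3824 (f = 3*((43/8)/478) = 3*((43/8)*(1/478)) = 3*(43/3824) = 129/3824 ≈ 0.033734)
(f + 152)*(185 - 177) = (129/3824 + 152)*(185 - 177) = (581377/3824)*8 = 581377/478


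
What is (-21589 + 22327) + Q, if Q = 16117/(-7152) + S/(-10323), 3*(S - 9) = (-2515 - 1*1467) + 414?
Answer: 54328676801/73830096 ≈ 735.86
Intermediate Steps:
S = -3541/3 (S = 9 + ((-2515 - 1*1467) + 414)/3 = 9 + ((-2515 - 1467) + 414)/3 = 9 + (-3982 + 414)/3 = 9 + (⅓)*(-3568) = 9 - 3568/3 = -3541/3 ≈ -1180.3)
Q = -157934047/73830096 (Q = 16117/(-7152) - 3541/3/(-10323) = 16117*(-1/7152) - 3541/3*(-1/10323) = -16117/7152 + 3541/30969 = -157934047/73830096 ≈ -2.1392)
(-21589 + 22327) + Q = (-21589 + 22327) - 157934047/73830096 = 738 - 157934047/73830096 = 54328676801/73830096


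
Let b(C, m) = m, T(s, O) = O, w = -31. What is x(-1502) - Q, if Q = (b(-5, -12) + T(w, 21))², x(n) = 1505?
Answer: 1424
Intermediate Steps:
Q = 81 (Q = (-12 + 21)² = 9² = 81)
x(-1502) - Q = 1505 - 1*81 = 1505 - 81 = 1424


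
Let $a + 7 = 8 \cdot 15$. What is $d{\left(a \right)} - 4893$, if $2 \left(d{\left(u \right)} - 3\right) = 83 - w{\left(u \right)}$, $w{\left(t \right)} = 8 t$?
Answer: $- \frac{10601}{2} \approx -5300.5$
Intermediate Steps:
$a = 113$ ($a = -7 + 8 \cdot 15 = -7 + 120 = 113$)
$d{\left(u \right)} = \frac{89}{2} - 4 u$ ($d{\left(u \right)} = 3 + \frac{83 - 8 u}{2} = 3 - \left(- \frac{83}{2} + 4 u\right) = \frac{89}{2} - 4 u$)
$d{\left(a \right)} - 4893 = \left(\frac{89}{2} - 452\right) - 4893 = - \frac{815}{2} - 4893 = - \frac{10601}{2}$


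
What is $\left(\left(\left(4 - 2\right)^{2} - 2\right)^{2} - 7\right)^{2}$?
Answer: $9$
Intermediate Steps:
$\left(\left(\left(4 - 2\right)^{2} - 2\right)^{2} - 7\right)^{2} = \left(\left(2^{2} - 2\right)^{2} - 7\right)^{2} = \left(\left(4 - 2\right)^{2} - 7\right)^{2} = \left(2^{2} - 7\right)^{2} = \left(4 - 7\right)^{2} = \left(-3\right)^{2} = 9$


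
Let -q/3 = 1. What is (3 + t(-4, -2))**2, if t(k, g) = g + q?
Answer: 4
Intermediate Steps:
q = -3 (q = -3*1 = -3)
t(k, g) = -3 + g (t(k, g) = g - 3 = -3 + g)
(3 + t(-4, -2))**2 = (3 + (-3 - 2))**2 = (3 - 5)**2 = (-2)**2 = 4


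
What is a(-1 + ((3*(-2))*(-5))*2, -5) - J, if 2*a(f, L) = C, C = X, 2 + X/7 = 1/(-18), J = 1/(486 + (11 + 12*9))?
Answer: -156731/21780 ≈ -7.1961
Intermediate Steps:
J = 1/605 (J = 1/(486 + (11 + 108)) = 1/(486 + 119) = 1/605 ≈ 0.0016529)
X = -259/18 (X = -14 + 7/(-18) = -14 + 7*(-1/18) = -14 - 7/18 = -259/18 ≈ -14.389)
C = -259/18 ≈ -14.389
a(f, L) = -259/36 (a(f, L) = (½)*(-259/18) = -259/36)
a(-1 + ((3*(-2))*(-5))*2, -5) - J = -259/36 - 1*1/605 = -259/36 - 1/605 = -156731/21780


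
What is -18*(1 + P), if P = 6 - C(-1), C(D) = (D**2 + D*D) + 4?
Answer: -18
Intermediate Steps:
C(D) = 4 + 2*D**2 (C(D) = (D**2 + D**2) + 4 = 2*D**2 + 4 = 4 + 2*D**2)
P = 0 (P = 6 - (4 + 2*(-1)**2) = 6 - (4 + 2*1) = 6 - (4 + 2) = 6 - 1*6 = 6 - 6 = 0)
-18*(1 + P) = -18*(1 + 0) = -18*1 = -18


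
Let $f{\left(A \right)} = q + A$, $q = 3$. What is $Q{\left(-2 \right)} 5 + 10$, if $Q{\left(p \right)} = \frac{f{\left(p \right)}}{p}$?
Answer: $\frac{15}{2} \approx 7.5$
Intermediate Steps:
$f{\left(A \right)} = 3 + A$
$Q{\left(p \right)} = \frac{3 + p}{p}$
$Q{\left(-2 \right)} 5 + 10 = \frac{3 - 2}{-2} \cdot 5 + 10 = \left(- \frac{1}{2}\right) 1 \cdot 5 + 10 = \left(- \frac{1}{2}\right) 5 + 10 = - \frac{5}{2} + 10 = \frac{15}{2}$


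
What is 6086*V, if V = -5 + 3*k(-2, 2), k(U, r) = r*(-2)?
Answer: -103462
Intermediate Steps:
k(U, r) = -2*r
V = -17 (V = -5 + 3*(-2*2) = -5 + 3*(-4) = -5 - 12 = -17)
6086*V = 6086*(-17) = -103462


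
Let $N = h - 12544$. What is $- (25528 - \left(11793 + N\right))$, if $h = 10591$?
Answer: $-15688$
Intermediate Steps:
$N = -1953$ ($N = 10591 - 12544 = -1953$)
$- (25528 - \left(11793 + N\right)) = - (25528 - 9840) = \left(-1\right) 15688 = -15688$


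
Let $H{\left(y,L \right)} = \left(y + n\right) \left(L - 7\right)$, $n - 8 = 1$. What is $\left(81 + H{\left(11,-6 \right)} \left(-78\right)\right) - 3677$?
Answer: $16684$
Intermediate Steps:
$n = 9$ ($n = 8 + 1 = 9$)
$H{\left(y,L \right)} = \left(-7 + L\right) \left(9 + y\right)$ ($H{\left(y,L \right)} = \left(y + 9\right) \left(L - 7\right) = \left(9 + y\right) \left(-7 + L\right) = \left(-7 + L\right) \left(9 + y\right)$)
$\left(81 + H{\left(11,-6 \right)} \left(-78\right)\right) - 3677 = \left(81 + \left(-63 - 77 + 9 \left(-6\right) - 66\right) \left(-78\right)\right) - 3677 = \left(81 + \left(-63 - 77 - 54 - 66\right) \left(-78\right)\right) - 3677 = \left(81 - -20280\right) - 3677 = \left(81 + 20280\right) - 3677 = 20361 - 3677 = 16684$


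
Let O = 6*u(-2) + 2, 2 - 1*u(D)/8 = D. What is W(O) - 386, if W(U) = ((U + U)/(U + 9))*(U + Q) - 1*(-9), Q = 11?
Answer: 3009/203 ≈ 14.823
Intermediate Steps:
u(D) = 16 - 8*D
O = 194 (O = 6*(16 - 8*(-2)) + 2 = 6*(16 + 16) + 2 = 6*32 + 2 = 192 + 2 = 194)
W(U) = 9 + 2*U*(11 + U)/(9 + U) (W(U) = ((U + U)/(U + 9))*(U + 11) - 1*(-9) = ((2*U)/(9 + U))*(11 + U) + 9 = (2*U/(9 + U))*(11 + U) + 9 = 2*U*(11 + U)/(9 + U) + 9 = 9 + 2*U*(11 + U)/(9 + U))
W(O) - 386 = (81 + 2*194**2 + 31*194)/(9 + 194) - 386 = (81 + 2*37636 + 6014)/203 - 386 = (81 + 75272 + 6014)/203 - 386 = (1/203)*81367 - 386 = 81367/203 - 386 = 3009/203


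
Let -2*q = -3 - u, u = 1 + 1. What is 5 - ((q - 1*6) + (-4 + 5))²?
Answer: -5/4 ≈ -1.2500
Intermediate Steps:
u = 2
q = 5/2 (q = -(-3 - 1*2)/2 = -(-3 - 2)/2 = -½*(-5) = 5/2 ≈ 2.5000)
5 - ((q - 1*6) + (-4 + 5))² = 5 - ((5/2 - 1*6) + (-4 + 5))² = 5 - ((5/2 - 6) + 1)² = 5 - (-7/2 + 1)² = 5 - (-5/2)² = 5 - 1*25/4 = 5 - 25/4 = -5/4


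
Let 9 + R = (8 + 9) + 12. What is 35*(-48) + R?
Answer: -1660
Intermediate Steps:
R = 20 (R = -9 + ((8 + 9) + 12) = -9 + (17 + 12) = -9 + 29 = 20)
35*(-48) + R = 35*(-48) + 20 = -1680 + 20 = -1660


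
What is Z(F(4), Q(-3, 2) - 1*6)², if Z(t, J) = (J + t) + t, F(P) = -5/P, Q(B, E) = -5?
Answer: 729/4 ≈ 182.25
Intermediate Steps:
Z(t, J) = J + 2*t
Z(F(4), Q(-3, 2) - 1*6)² = ((-5 - 1*6) + 2*(-5/4))² = ((-5 - 6) + 2*(-5*¼))² = (-11 + 2*(-5/4))² = (-11 - 5/2)² = (-27/2)² = 729/4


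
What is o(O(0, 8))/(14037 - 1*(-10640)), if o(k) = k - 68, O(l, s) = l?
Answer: -68/24677 ≈ -0.0027556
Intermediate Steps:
o(k) = -68 + k
o(O(0, 8))/(14037 - 1*(-10640)) = (-68 + 0)/(14037 - 1*(-10640)) = -68/(14037 + 10640) = -68/24677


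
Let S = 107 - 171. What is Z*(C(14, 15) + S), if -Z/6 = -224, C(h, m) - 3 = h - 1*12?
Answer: -79296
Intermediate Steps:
C(h, m) = -9 + h (C(h, m) = 3 + (h - 1*12) = 3 + (h - 12) = 3 + (-12 + h) = -9 + h)
S = -64
Z = 1344 (Z = -6*(-224) = 1344)
Z*(C(14, 15) + S) = 1344*((-9 + 14) - 64) = 1344*(5 - 64) = 1344*(-59) = -79296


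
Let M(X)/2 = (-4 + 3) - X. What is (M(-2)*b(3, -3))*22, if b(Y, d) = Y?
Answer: 132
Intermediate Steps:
M(X) = -2 - 2*X (M(X) = 2*((-4 + 3) - X) = 2*(-1 - X) = -2 - 2*X)
(M(-2)*b(3, -3))*22 = ((-2 - 2*(-2))*3)*22 = ((-2 + 4)*3)*22 = (2*3)*22 = 6*22 = 132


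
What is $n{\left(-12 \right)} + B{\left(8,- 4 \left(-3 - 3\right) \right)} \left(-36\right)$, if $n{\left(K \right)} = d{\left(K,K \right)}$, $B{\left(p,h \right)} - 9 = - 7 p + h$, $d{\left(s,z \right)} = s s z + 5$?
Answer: $-895$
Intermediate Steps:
$d{\left(s,z \right)} = 5 + z s^{2}$ ($d{\left(s,z \right)} = s^{2} z + 5 = z s^{2} + 5 = 5 + z s^{2}$)
$B{\left(p,h \right)} = 9 + h - 7 p$ ($B{\left(p,h \right)} = 9 + \left(- 7 p + h\right) = 9 + \left(h - 7 p\right) = 9 + h - 7 p$)
$n{\left(K \right)} = 5 + K^{3}$ ($n{\left(K \right)} = 5 + K K^{2} = 5 + K^{3}$)
$n{\left(-12 \right)} + B{\left(8,- 4 \left(-3 - 3\right) \right)} \left(-36\right) = \left(5 + \left(-12\right)^{3}\right) + \left(9 - 4 \left(-3 - 3\right) - 56\right) \left(-36\right) = \left(5 - 1728\right) + \left(9 - -24 - 56\right) \left(-36\right) = -1723 + \left(9 + 24 - 56\right) \left(-36\right) = -1723 - -828 = -1723 + 828 = -895$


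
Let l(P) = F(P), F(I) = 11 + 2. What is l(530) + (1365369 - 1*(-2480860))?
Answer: 3846242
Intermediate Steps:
F(I) = 13
l(P) = 13
l(530) + (1365369 - 1*(-2480860)) = 13 + (1365369 - 1*(-2480860)) = 13 + (1365369 + 2480860) = 13 + 3846229 = 3846242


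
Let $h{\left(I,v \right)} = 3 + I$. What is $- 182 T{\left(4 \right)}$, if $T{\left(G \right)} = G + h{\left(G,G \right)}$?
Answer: $-2002$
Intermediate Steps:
$T{\left(G \right)} = 3 + 2 G$ ($T{\left(G \right)} = G + \left(3 + G\right) = 3 + 2 G$)
$- 182 T{\left(4 \right)} = - 182 \left(3 + 2 \cdot 4\right) = - 182 \left(3 + 8\right) = \left(-182\right) 11 = -2002$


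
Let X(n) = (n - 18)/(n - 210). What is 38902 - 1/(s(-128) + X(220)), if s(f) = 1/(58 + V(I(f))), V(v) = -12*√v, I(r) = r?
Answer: 8651778269672/222399601 + 2400*I*√2/222399601 ≈ 38902.0 + 1.5261e-5*I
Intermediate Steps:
s(f) = 1/(58 - 12*√f)
X(n) = (-18 + n)/(-210 + n)
38902 - 1/(s(-128) + X(220)) = 38902 - 1/(-1/(-58 + 12*√(-128)) + (-18 + 220)/(-210 + 220)) = 38902 - 1/(-1/(-58 + 12*(8*I*√2)) + 202/10) = 38902 - 1/(-1/(-58 + 96*I*√2) + (⅒)*202) = 38902 - 1/(-1/(-58 + 96*I*√2) + 101/5) = 38902 - 1/(101/5 - 1/(-58 + 96*I*√2))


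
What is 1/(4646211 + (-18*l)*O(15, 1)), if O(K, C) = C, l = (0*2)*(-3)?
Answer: 1/4646211 ≈ 2.1523e-7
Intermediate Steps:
l = 0 (l = 0*(-3) = 0)
1/(4646211 + (-18*l)*O(15, 1)) = 1/(4646211 - 18*0*1) = 1/(4646211 + 0*1) = 1/(4646211 + 0) = 1/4646211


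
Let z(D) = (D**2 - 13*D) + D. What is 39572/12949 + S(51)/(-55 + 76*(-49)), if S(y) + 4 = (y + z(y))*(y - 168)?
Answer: 3240261704/48934271 ≈ 66.217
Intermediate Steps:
z(D) = D**2 - 12*D
S(y) = -4 + (-168 + y)*(y + y*(-12 + y)) (S(y) = -4 + (y + y*(-12 + y))*(y - 168) = -4 + (y + y*(-12 + y))*(-168 + y) = -4 + (-168 + y)*(y + y*(-12 + y)))
39572/12949 + S(51)/(-55 + 76*(-49)) = 39572/12949 + (-4 + 51**3 - 179*51**2 + 1848*51)/(-55 + 76*(-49)) = 39572*(1/12949) + (-4 + 132651 - 179*2601 + 94248)/(-55 - 3724) = 39572/12949 + (-4 + 132651 - 465579 + 94248)/(-3779) = 39572/12949 - 238684*(-1/3779) = 39572/12949 + 238684/3779 = 3240261704/48934271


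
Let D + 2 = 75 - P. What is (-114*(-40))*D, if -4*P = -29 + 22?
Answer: 324900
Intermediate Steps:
P = 7/4 (P = -(-29 + 22)/4 = -¼*(-7) = 7/4 ≈ 1.7500)
D = 285/4 (D = -2 + (75 - 1*7/4) = -2 + (75 - 7/4) = -2 + 293/4 = 285/4 ≈ 71.250)
(-114*(-40))*D = -114*(-40)*(285/4) = 4560*(285/4) = 324900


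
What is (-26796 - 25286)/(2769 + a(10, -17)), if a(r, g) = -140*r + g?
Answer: -26041/676 ≈ -38.522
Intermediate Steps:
a(r, g) = g - 140*r
(-26796 - 25286)/(2769 + a(10, -17)) = (-26796 - 25286)/(2769 + (-17 - 140*10)) = -52082/(2769 + (-17 - 1400)) = -52082/(2769 - 1417) = -52082/1352 = -52082*1/1352 = -26041/676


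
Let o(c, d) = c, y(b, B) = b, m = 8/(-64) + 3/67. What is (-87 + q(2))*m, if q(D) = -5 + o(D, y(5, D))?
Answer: 1935/268 ≈ 7.2201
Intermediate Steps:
m = -43/536 (m = 8*(-1/64) + 3*(1/67) = -⅛ + 3/67 = -43/536 ≈ -0.080224)
q(D) = -5 + D
(-87 + q(2))*m = (-87 + (-5 + 2))*(-43/536) = (-87 - 3)*(-43/536) = -90*(-43/536) = 1935/268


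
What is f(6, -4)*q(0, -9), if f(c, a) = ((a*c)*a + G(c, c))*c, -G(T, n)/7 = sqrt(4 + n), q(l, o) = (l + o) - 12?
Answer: -12096 + 882*sqrt(10) ≈ -9306.9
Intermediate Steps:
q(l, o) = -12 + l + o
G(T, n) = -7*sqrt(4 + n)
f(c, a) = c*(-7*sqrt(4 + c) + c*a**2) (f(c, a) = ((a*c)*a - 7*sqrt(4 + c))*c = (c*a**2 - 7*sqrt(4 + c))*c = (-7*sqrt(4 + c) + c*a**2)*c = c*(-7*sqrt(4 + c) + c*a**2))
f(6, -4)*q(0, -9) = (6*(-7*sqrt(4 + 6) + 6*(-4)**2))*(-12 + 0 - 9) = (6*(-7*sqrt(10) + 6*16))*(-21) = (6*(-7*sqrt(10) + 96))*(-21) = (6*(96 - 7*sqrt(10)))*(-21) = (576 - 42*sqrt(10))*(-21) = -12096 + 882*sqrt(10)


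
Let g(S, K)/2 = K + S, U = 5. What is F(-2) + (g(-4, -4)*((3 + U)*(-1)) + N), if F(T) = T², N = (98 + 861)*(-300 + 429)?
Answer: 123843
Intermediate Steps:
g(S, K) = 2*K + 2*S (g(S, K) = 2*(K + S) = 2*K + 2*S)
N = 123711 (N = 959*129 = 123711)
F(-2) + (g(-4, -4)*((3 + U)*(-1)) + N) = (-2)² + ((2*(-4) + 2*(-4))*((3 + 5)*(-1)) + 123711) = 4 + ((-8 - 8)*(8*(-1)) + 123711) = 4 + (-16*(-8) + 123711) = 4 + (128 + 123711) = 4 + 123839 = 123843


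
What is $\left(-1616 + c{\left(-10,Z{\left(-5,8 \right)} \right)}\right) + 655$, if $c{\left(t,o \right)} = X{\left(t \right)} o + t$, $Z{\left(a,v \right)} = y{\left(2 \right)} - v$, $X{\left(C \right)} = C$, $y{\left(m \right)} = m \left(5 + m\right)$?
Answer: $-1031$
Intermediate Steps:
$Z{\left(a,v \right)} = 14 - v$ ($Z{\left(a,v \right)} = 2 \left(5 + 2\right) - v = 2 \cdot 7 - v = 14 - v$)
$c{\left(t,o \right)} = t + o t$ ($c{\left(t,o \right)} = t o + t = o t + t = t + o t$)
$\left(-1616 + c{\left(-10,Z{\left(-5,8 \right)} \right)}\right) + 655 = \left(-1616 - 10 \left(1 + \left(14 - 8\right)\right)\right) + 655 = \left(-1616 - 10 \left(1 + 6\right)\right) + 655 = \left(-1616 - 70\right) + 655 = -1686 + 655 = -1031$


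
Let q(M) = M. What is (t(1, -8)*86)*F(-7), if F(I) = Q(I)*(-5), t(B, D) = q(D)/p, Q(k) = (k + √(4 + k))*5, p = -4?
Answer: 30100 - 4300*I*√3 ≈ 30100.0 - 7447.8*I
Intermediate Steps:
Q(k) = 5*k + 5*√(4 + k)
t(B, D) = -D/4 (t(B, D) = D/(-4) = D*(-¼) = -D/4)
F(I) = -25*I - 25*√(4 + I) (F(I) = (5*I + 5*√(4 + I))*(-5) = -25*I - 25*√(4 + I))
(t(1, -8)*86)*F(-7) = (-¼*(-8)*86)*(-25*(-7) - 25*√(4 - 7)) = (2*86)*(175 - 25*I*√3) = 172*(175 - 25*I*√3) = 30100 - 4300*I*√3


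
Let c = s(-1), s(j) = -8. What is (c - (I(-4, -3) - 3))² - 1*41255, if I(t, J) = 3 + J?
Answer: -41230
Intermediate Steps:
c = -8
(c - (I(-4, -3) - 3))² - 1*41255 = (-8 - ((3 - 3) - 3))² - 1*41255 = (-8 - (0 - 3))² - 41255 = (-8 - 1*(-3))² - 41255 = (-8 + 3)² - 41255 = (-5)² - 41255 = 25 - 41255 = -41230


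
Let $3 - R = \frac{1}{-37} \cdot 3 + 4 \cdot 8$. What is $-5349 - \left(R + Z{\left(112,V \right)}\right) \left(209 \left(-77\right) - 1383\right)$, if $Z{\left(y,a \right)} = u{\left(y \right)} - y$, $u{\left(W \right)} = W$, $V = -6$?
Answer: $- \frac{18897233}{37} \approx -5.1074 \cdot 10^{5}$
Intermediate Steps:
$Z{\left(y,a \right)} = 0$ ($Z{\left(y,a \right)} = y - y = 0$)
$R = - \frac{1070}{37}$ ($R = 3 - \left(\frac{1}{-37} \cdot 3 + 4 \cdot 8\right) = 3 - \left(\left(- \frac{1}{37}\right) 3 + 32\right) = 3 - \left(- \frac{3}{37} + 32\right) = 3 - \frac{1181}{37} = - \frac{1070}{37} \approx -28.919$)
$-5349 - \left(R + Z{\left(112,V \right)}\right) \left(209 \left(-77\right) - 1383\right) = -5349 - \left(- \frac{1070}{37} + 0\right) \left(209 \left(-77\right) - 1383\right) = -5349 - - \frac{1070 \left(-16093 - 1383\right)}{37} = -5349 - \left(- \frac{1070}{37}\right) \left(-17476\right) = -5349 - \frac{18699320}{37} = - \frac{18897233}{37}$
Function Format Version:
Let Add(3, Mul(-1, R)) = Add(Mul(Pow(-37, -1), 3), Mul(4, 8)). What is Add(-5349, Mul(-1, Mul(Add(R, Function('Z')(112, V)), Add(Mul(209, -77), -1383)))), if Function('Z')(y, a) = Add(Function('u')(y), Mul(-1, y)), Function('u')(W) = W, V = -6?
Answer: Rational(-18897233, 37) ≈ -5.1074e+5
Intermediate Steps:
Function('Z')(y, a) = 0 (Function('Z')(y, a) = Add(y, Mul(-1, y)) = 0)
R = Rational(-1070, 37) (R = Add(3, Mul(-1, Add(Mul(Pow(-37, -1), 3), Mul(4, 8)))) = Add(3, Mul(-1, Add(Mul(Rational(-1, 37), 3), 32))) = Add(3, Mul(-1, Add(Rational(-3, 37), 32))) = Add(3, Mul(-1, Rational(1181, 37))) = Add(3, Rational(-1181, 37)) = Rational(-1070, 37) ≈ -28.919)
Add(-5349, Mul(-1, Mul(Add(R, Function('Z')(112, V)), Add(Mul(209, -77), -1383)))) = Add(-5349, Mul(-1, Mul(Add(Rational(-1070, 37), 0), Add(Mul(209, -77), -1383)))) = Add(-5349, Mul(-1, Mul(Rational(-1070, 37), Add(-16093, -1383)))) = Add(-5349, Mul(-1, Mul(Rational(-1070, 37), -17476))) = Add(-5349, Mul(-1, Rational(18699320, 37))) = Add(-5349, Rational(-18699320, 37)) = Rational(-18897233, 37)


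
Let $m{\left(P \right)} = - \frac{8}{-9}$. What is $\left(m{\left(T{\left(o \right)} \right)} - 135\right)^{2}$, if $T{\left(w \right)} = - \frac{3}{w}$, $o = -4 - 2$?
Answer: $\frac{1456849}{81} \approx 17986.0$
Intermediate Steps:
$o = -6$ ($o = -4 - 2 = -6$)
$m{\left(P \right)} = \frac{8}{9}$ ($m{\left(P \right)} = \left(-8\right) \left(- \frac{1}{9}\right) = \frac{8}{9}$)
$\left(m{\left(T{\left(o \right)} \right)} - 135\right)^{2} = \left(\frac{8}{9} - 135\right)^{2} = \left(- \frac{1207}{9}\right)^{2} = \frac{1456849}{81}$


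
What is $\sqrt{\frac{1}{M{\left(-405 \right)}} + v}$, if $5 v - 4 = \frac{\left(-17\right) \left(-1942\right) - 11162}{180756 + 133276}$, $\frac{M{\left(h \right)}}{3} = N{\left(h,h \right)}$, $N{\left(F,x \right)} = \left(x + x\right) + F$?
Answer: $\frac{\sqrt{22849100507845}}{5299290} \approx 0.90202$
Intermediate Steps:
$N{\left(F,x \right)} = F + 2 x$ ($N{\left(F,x \right)} = 2 x + F = F + 2 x$)
$M{\left(h \right)} = 9 h$ ($M{\left(h \right)} = 3 \left(h + 2 h\right) = 3 \cdot 3 h = 9 h$)
$v = \frac{63899}{78508}$ ($v = \frac{4}{5} + \frac{\left(\left(-17\right) \left(-1942\right) - 11162\right) \frac{1}{180756 + 133276}}{5} = \frac{4}{5} + \frac{\left(33014 - 11162\right) \frac{1}{314032}}{5} = \frac{4}{5} + \frac{21852 \cdot \frac{1}{314032}}{5} = \frac{4}{5} + \frac{1}{5} \cdot \frac{5463}{78508} = \frac{4}{5} + \frac{5463}{392540} = \frac{63899}{78508} \approx 0.81392$)
$\sqrt{\frac{1}{M{\left(-405 \right)}} + v} = \sqrt{\frac{1}{9 \left(-405\right)} + \frac{63899}{78508}} = \sqrt{\frac{1}{-3645} + \frac{63899}{78508}} = \sqrt{- \frac{1}{3645} + \frac{63899}{78508}} = \sqrt{\frac{232833347}{286161660}} = \frac{\sqrt{22849100507845}}{5299290}$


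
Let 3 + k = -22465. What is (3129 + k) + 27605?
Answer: 8266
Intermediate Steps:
k = -22468 (k = -3 - 22465 = -22468)
(3129 + k) + 27605 = (3129 - 22468) + 27605 = -19339 + 27605 = 8266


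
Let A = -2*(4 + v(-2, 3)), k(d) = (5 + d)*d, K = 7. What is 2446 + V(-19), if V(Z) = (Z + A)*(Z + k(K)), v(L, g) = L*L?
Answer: 171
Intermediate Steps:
k(d) = d*(5 + d)
v(L, g) = L²
A = -16 (A = -2*(4 + (-2)²) = -2*(4 + 4) = -2*8 = -16)
V(Z) = (-16 + Z)*(84 + Z) (V(Z) = (Z - 16)*(Z + 7*(5 + 7)) = (-16 + Z)*(Z + 7*12) = (-16 + Z)*(Z + 84) = (-16 + Z)*(84 + Z))
2446 + V(-19) = 2446 + (-1344 + (-19)² + 68*(-19)) = 2446 + (-1344 + 361 - 1292) = 2446 - 2275 = 171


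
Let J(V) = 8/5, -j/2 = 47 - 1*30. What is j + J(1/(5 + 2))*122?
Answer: 806/5 ≈ 161.20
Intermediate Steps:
j = -34 (j = -2*(47 - 1*30) = -2*(47 - 30) = -2*17 = -34)
J(V) = 8/5 (J(V) = 8*(1/5) = 8/5)
j + J(1/(5 + 2))*122 = -34 + (8/5)*122 = -34 + 976/5 = 806/5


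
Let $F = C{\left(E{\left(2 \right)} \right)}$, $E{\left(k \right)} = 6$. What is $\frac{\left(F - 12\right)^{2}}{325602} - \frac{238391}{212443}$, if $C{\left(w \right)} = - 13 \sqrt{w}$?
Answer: $- \frac{12895762898}{11528644281} + \frac{52 \sqrt{6}}{54267} \approx -1.1162$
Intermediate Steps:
$F = - 13 \sqrt{6} \approx -31.843$
$\frac{\left(F - 12\right)^{2}}{325602} - \frac{238391}{212443} = \frac{\left(- 13 \sqrt{6} - 12\right)^{2}}{325602} - \frac{238391}{212443} = \left(-12 - 13 \sqrt{6}\right)^{2} \cdot \frac{1}{325602} - \frac{238391}{212443} = \frac{\left(-12 - 13 \sqrt{6}\right)^{2}}{325602} - \frac{238391}{212443} = - \frac{238391}{212443} + \frac{\left(-12 - 13 \sqrt{6}\right)^{2}}{325602}$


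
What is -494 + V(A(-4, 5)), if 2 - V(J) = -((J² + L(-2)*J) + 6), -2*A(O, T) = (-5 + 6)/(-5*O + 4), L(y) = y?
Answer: -1119647/2304 ≈ -485.96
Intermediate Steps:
A(O, T) = -1/(2*(4 - 5*O)) (A(O, T) = -(-5 + 6)/(2*(-5*O + 4)) = -1/(2*(4 - 5*O)))
V(J) = 8 + J² - 2*J (V(J) = 2 - (-1)*((J² - 2*J) + 6) = 2 - (-1)*(6 + J² - 2*J) = 2 - (-6 - J² + 2*J) = 2 + (6 + J² - 2*J) = 8 + J² - 2*J)
-494 + V(A(-4, 5)) = -494 + (8 + (1/(2*(-4 + 5*(-4))))² - 1/(-4 + 5*(-4))) = -494 + (8 + (1/(2*(-4 - 20)))² - 1/(-4 - 20)) = -494 + (8 + ((½)/(-24))² - 1/(-24)) = -494 + (8 + ((½)*(-1/24))² - (-1)/24) = -494 + (8 + (-1/48)² - 2*(-1/48)) = -494 + (8 + 1/2304 + 1/24) = -494 + 18529/2304 = -1119647/2304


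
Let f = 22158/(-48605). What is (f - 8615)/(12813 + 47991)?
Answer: -418754233/2955378420 ≈ -0.14169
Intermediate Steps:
f = -22158/48605 (f = 22158*(-1/48605) = -22158/48605 ≈ -0.45588)
(f - 8615)/(12813 + 47991) = (-22158/48605 - 8615)/(12813 + 47991) = -418754233/48605/60804 = -418754233/48605*1/60804 = -418754233/2955378420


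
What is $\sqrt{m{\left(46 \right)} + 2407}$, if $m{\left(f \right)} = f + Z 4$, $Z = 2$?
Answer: $\sqrt{2461} \approx 49.608$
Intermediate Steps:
$m{\left(f \right)} = 8 + f$ ($m{\left(f \right)} = f + 2 \cdot 4 = f + 8 = 8 + f$)
$\sqrt{m{\left(46 \right)} + 2407} = \sqrt{\left(8 + 46\right) + 2407} = \sqrt{54 + 2407} = \sqrt{2461}$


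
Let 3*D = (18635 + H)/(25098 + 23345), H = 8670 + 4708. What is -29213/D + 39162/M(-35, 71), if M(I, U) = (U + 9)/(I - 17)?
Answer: -16867988653/106710 ≈ -1.5807e+5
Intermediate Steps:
H = 13378
M(I, U) = (9 + U)/(-17 + I)
D = 10671/48443 (D = ((18635 + 13378)/(25098 + 23345))/3 = (32013/48443)/3 = (32013*(1/48443))/3 = (1/3)*(32013/48443) = 10671/48443 ≈ 0.22028)
-29213/D + 39162/M(-35, 71) = -29213/10671/48443 + 39162/(((9 + 71)/(-17 - 35))) = -29213*48443/10671 + 39162/((80/(-52))) = -1415165359/10671 + 39162/((-1/52*80)) = -1415165359/10671 + 39162/(-20/13) = -1415165359/10671 + 39162*(-13/20) = -1415165359/10671 - 254553/10 = -16867988653/106710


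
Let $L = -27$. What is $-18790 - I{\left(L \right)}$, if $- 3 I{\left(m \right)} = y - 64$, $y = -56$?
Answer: $-18830$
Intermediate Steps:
$I{\left(m \right)} = 40$ ($I{\left(m \right)} = - \frac{-56 - 64}{3} = \left(- \frac{1}{3}\right) \left(-120\right) = 40$)
$-18790 - I{\left(L \right)} = -18790 - 40 = -18830$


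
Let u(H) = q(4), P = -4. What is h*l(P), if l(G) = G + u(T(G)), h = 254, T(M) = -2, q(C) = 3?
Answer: -254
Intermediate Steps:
u(H) = 3
l(G) = 3 + G (l(G) = G + 3 = 3 + G)
h*l(P) = 254*(3 - 4) = 254*(-1) = -254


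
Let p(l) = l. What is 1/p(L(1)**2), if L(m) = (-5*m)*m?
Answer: 1/25 ≈ 0.040000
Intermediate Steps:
L(m) = -5*m**2
1/p(L(1)**2) = 1/((-5*1**2)**2) = 1/((-5*1)**2) = 1/((-5)**2) = 1/25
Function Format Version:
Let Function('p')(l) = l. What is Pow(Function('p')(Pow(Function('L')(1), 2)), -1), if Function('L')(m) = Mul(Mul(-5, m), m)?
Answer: Rational(1, 25) ≈ 0.040000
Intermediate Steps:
Function('L')(m) = Mul(-5, Pow(m, 2))
Pow(Function('p')(Pow(Function('L')(1), 2)), -1) = Pow(Pow(Mul(-5, Pow(1, 2)), 2), -1) = Pow(Pow(Mul(-5, 1), 2), -1) = Pow(Pow(-5, 2), -1) = Pow(25, -1) = Rational(1, 25)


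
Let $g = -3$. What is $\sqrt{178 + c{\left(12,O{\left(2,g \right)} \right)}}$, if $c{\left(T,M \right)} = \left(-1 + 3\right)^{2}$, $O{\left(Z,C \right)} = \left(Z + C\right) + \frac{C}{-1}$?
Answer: $\sqrt{182} \approx 13.491$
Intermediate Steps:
$O{\left(Z,C \right)} = Z$ ($O{\left(Z,C \right)} = \left(C + Z\right) + C \left(-1\right) = \left(C + Z\right) - C = Z$)
$c{\left(T,M \right)} = 4$ ($c{\left(T,M \right)} = 2^{2} = 4$)
$\sqrt{178 + c{\left(12,O{\left(2,g \right)} \right)}} = \sqrt{178 + 4} = \sqrt{182}$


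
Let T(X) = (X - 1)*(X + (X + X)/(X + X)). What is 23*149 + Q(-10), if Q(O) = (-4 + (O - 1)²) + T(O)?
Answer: 3643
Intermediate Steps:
T(X) = (1 + X)*(-1 + X) (T(X) = (-1 + X)*(X + (2*X)/((2*X))) = (-1 + X)*(X + (2*X)*(1/(2*X))) = (-1 + X)*(X + 1) = (-1 + X)*(1 + X) = (1 + X)*(-1 + X))
Q(O) = -5 + O² + (-1 + O)² (Q(O) = (-4 + (O - 1)²) + (-1 + O²) = (-4 + (-1 + O)²) + (-1 + O²) = -5 + O² + (-1 + O)²)
23*149 + Q(-10) = 23*149 + (-4 - 2*(-10) + 2*(-10)²) = 3427 + (-4 + 20 + 2*100) = 3427 + (-4 + 20 + 200) = 3427 + 216 = 3643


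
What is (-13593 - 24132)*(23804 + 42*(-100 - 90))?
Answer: -596960400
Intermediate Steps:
(-13593 - 24132)*(23804 + 42*(-100 - 90)) = -37725*(23804 + 42*(-190)) = -37725*(23804 - 7980) = -37725*15824 = -596960400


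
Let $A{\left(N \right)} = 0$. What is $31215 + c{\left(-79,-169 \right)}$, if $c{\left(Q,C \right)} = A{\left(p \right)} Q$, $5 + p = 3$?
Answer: $31215$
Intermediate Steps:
$p = -2$ ($p = -5 + 3 = -2$)
$c{\left(Q,C \right)} = 0$ ($c{\left(Q,C \right)} = 0 Q = 0$)
$31215 + c{\left(-79,-169 \right)} = 31215 + 0 = 31215$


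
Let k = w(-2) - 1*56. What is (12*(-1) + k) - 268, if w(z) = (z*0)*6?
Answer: -336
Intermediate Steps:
w(z) = 0 (w(z) = 0*6 = 0)
k = -56 (k = 0 - 1*56 = 0 - 56 = -56)
(12*(-1) + k) - 268 = (12*(-1) - 56) - 268 = (-12 - 56) - 268 = -68 - 268 = -336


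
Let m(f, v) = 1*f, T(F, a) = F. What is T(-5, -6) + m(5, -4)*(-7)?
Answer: -40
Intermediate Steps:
m(f, v) = f
T(-5, -6) + m(5, -4)*(-7) = -5 + 5*(-7) = -5 - 35 = -40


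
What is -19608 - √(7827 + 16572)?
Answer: -19608 - 3*√2711 ≈ -19764.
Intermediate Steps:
-19608 - √(7827 + 16572) = -19608 - √24399 = -19608 - 3*√2711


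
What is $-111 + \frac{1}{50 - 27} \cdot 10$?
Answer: $- \frac{2543}{23} \approx -110.57$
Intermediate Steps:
$-111 + \frac{1}{50 - 27} \cdot 10 = -111 + \frac{1}{23} \cdot 10 = -111 + \frac{10}{23} = - \frac{2543}{23}$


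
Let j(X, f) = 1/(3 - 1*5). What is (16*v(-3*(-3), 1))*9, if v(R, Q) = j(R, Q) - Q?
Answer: -216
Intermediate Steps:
j(X, f) = -½ (j(X, f) = 1/(3 - 5) = 1/(-2) = -½)
v(R, Q) = -½ - Q
(16*v(-3*(-3), 1))*9 = (16*(-½ - 1*1))*9 = (16*(-½ - 1))*9 = (16*(-3/2))*9 = -24*9 = -216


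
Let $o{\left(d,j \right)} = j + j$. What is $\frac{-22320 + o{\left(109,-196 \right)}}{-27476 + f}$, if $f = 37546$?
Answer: $- \frac{11356}{5035} \approx -2.2554$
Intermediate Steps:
$o{\left(d,j \right)} = 2 j$
$\frac{-22320 + o{\left(109,-196 \right)}}{-27476 + f} = \frac{-22320 + 2 \left(-196\right)}{-27476 + 37546} = \frac{-22320 - 392}{10070} = \left(-22712\right) \frac{1}{10070} = - \frac{11356}{5035}$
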